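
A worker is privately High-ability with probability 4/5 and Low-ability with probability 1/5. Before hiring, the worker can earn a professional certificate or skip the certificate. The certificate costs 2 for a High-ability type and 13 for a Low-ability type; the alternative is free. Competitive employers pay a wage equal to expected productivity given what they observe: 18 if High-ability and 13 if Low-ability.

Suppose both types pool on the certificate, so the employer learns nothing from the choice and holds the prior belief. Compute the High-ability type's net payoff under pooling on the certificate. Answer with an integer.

Pooled wage = 4/5·18 + 1/5·13 = 17.
High-ability pays cost 2 for the certificate, so net payoff = 17 − 2 = 15.

15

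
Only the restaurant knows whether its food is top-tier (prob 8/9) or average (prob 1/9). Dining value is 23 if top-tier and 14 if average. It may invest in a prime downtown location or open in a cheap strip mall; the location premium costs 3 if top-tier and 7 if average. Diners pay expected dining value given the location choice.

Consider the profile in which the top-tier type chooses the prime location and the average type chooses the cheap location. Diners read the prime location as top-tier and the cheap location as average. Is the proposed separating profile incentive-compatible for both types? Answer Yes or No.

No

Under these beliefs, the prime location earns price premium 23 and the cheap location earns price premium 14.
top-tier: the prime location nets 23 − 3 = 20; the cheap location nets 14. top-tier prefers the prime location.
average: the prime location nets 23 − 7 = 16; the cheap location nets 14. average would deviate to the prime location.
average has a profitable deviation, so the profile is not an equilibrium.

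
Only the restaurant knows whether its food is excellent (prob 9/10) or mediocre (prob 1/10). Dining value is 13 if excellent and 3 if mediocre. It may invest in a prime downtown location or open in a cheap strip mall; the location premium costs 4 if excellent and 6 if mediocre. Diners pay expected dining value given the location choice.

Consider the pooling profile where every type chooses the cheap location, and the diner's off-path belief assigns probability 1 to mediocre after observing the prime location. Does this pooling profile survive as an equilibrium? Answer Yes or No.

Yes

On path, the diner holds the prior and pays 9/10·13 + 1/10·3 = 12. Off path (the prime location), believing mediocre, it pays 3.
excellent: the cheap location nets 12; the prime location nets 3 − 4 = -1. excellent stays.
mediocre: the cheap location nets 12; the prime location nets 3 − 6 = -3. mediocre stays.
No type deviates, so pooling is sustained.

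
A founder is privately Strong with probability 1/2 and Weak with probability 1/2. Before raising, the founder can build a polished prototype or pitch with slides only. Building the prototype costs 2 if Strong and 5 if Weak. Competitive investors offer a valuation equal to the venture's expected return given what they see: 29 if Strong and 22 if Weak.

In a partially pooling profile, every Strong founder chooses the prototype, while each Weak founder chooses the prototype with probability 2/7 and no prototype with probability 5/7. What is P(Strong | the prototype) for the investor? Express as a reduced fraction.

7/9

P(the prototype) = (1/2)·1 + (1/2)·(2/7) = 9/14.
By Bayes' rule, P(Strong | the prototype) = (1/2) / (9/14) = 7/9.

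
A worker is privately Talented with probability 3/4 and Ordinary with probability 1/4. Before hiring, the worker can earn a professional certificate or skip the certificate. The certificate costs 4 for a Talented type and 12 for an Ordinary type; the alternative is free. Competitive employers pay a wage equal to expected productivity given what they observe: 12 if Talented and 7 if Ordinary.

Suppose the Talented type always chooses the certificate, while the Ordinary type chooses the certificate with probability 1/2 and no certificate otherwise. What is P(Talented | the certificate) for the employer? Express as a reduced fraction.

6/7

P(the certificate) = (3/4)·1 + (1/4)·(1/2) = 7/8.
By Bayes' rule, P(Talented | the certificate) = (3/4) / (7/8) = 6/7.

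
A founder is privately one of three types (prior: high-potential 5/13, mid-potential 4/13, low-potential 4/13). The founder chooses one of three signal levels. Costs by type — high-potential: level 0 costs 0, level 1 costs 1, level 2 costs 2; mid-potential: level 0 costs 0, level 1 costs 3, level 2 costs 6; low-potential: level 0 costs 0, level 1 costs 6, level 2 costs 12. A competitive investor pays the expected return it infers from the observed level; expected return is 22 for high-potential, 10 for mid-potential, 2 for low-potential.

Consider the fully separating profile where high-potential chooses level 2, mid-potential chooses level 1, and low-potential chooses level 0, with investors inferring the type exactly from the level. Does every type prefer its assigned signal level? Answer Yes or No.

Separating valuations: level 2 → 22, level 1 → 10, level 0 → 2.
high-potential (assigned level 2): level 0: 2 − 0 = 2; level 1: 10 − 1 = 9; level 2: 22 − 2 = 20. high-potential stays.
mid-potential (assigned level 1): level 0: 2 − 0 = 2; level 1: 10 − 3 = 7; level 2: 22 − 6 = 16. mid-potential prefers level 2.
low-potential (assigned level 0): level 0: 2 − 0 = 2; level 1: 10 − 6 = 4; level 2: 22 − 12 = 10. low-potential prefers level 2.
At least one type deviates; the separating profile fails.

No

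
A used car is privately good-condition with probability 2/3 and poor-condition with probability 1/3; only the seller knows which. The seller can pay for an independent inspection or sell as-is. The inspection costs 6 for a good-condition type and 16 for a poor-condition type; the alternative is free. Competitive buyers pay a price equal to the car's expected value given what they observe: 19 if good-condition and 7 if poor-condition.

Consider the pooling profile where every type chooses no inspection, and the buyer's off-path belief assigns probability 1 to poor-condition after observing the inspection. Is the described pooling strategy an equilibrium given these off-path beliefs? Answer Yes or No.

Yes

On path, the buyer holds the prior and pays 2/3·19 + 1/3·7 = 15. Off path (the inspection), believing poor-condition, it pays 7.
good-condition: no inspection nets 15; the inspection nets 7 − 6 = 1. good-condition stays.
poor-condition: no inspection nets 15; the inspection nets 7 − 16 = -9. poor-condition stays.
No type deviates, so pooling is sustained.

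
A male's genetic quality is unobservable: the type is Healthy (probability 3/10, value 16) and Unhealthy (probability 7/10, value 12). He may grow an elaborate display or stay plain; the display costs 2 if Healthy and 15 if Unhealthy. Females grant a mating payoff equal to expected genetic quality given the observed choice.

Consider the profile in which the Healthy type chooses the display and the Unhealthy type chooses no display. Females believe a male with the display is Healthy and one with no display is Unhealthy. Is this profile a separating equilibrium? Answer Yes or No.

Under these beliefs, the display earns mating payoff 16 and no display earns mating payoff 12.
Healthy: the display nets 16 − 2 = 14; no display nets 12. Healthy prefers the display.
Unhealthy: the display nets 16 − 15 = 1; no display nets 12. Unhealthy prefers no display.
Neither type deviates, so the separating profile is an equilibrium.

Yes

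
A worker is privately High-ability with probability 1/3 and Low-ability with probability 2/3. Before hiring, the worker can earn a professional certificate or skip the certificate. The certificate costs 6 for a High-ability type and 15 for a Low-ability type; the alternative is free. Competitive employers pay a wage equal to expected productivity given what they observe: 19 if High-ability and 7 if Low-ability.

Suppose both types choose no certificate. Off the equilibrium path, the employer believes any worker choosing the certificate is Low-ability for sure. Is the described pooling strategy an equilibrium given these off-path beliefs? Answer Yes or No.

On path, the employer holds the prior and pays 1/3·19 + 2/3·7 = 11. Off path (the certificate), believing Low-ability, it pays 7.
High-ability: no certificate nets 11; the certificate nets 7 − 6 = 1. High-ability stays.
Low-ability: no certificate nets 11; the certificate nets 7 − 15 = -8. Low-ability stays.
No type deviates, so pooling is sustained.

Yes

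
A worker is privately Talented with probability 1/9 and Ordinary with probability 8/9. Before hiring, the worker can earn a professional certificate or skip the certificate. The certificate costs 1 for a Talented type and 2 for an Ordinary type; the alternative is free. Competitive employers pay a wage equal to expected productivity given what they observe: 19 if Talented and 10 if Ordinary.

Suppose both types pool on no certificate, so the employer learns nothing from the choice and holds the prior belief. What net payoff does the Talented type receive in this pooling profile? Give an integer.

11

Pooled wage = 1/9·19 + 8/9·10 = 11.
Talented pays no cost for no certificate, so net payoff = 11.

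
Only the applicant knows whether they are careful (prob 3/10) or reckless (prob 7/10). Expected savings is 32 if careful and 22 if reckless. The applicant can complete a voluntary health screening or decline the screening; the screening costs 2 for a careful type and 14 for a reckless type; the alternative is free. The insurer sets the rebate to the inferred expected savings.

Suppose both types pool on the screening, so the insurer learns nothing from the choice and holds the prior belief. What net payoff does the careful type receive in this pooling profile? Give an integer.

23

Pooled rebate = 3/10·32 + 7/10·22 = 25.
careful pays cost 2 for the screening, so net payoff = 25 − 2 = 23.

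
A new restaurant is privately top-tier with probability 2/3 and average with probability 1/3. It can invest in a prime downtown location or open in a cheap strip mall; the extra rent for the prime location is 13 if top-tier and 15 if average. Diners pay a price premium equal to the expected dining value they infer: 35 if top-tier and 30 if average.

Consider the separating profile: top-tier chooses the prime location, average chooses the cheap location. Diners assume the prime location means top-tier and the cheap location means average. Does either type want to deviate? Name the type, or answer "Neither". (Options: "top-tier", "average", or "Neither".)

top-tier

The prime location pays 35; the cheap location pays 30.
top-tier: assigned the prime location, nets 35 − 13 = 22; deviating to the cheap location nets 30.
average: assigned the cheap location, nets 30; deviating to the prime location nets 35 − 15 = 20.
The top-tier type gains 8 by deviating.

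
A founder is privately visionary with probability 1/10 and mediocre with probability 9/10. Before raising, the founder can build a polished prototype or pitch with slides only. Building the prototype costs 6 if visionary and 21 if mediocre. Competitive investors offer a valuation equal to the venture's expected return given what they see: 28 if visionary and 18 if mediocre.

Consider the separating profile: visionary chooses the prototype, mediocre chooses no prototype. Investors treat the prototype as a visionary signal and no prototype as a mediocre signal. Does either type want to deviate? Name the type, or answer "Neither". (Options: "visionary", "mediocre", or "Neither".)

The prototype pays 28; no prototype pays 18.
visionary: assigned the prototype, nets 28 − 6 = 22; deviating to no prototype nets 18.
mediocre: assigned no prototype, nets 18; deviating to the prototype nets 28 − 21 = 7.
Both types strictly prefer their assigned action; no profitable deviation.

Neither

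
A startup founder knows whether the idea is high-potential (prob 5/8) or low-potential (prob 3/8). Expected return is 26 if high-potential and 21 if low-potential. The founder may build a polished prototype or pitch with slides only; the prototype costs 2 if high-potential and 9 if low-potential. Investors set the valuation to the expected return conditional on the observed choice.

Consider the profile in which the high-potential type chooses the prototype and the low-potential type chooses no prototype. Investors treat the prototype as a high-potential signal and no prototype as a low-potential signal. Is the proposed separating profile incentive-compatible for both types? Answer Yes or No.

Yes

Under these beliefs, the prototype earns valuation 26 and no prototype earns valuation 21.
high-potential: the prototype nets 26 − 2 = 24; no prototype nets 21. high-potential prefers the prototype.
low-potential: the prototype nets 26 − 9 = 17; no prototype nets 21. low-potential prefers no prototype.
Neither type deviates, so the separating profile is an equilibrium.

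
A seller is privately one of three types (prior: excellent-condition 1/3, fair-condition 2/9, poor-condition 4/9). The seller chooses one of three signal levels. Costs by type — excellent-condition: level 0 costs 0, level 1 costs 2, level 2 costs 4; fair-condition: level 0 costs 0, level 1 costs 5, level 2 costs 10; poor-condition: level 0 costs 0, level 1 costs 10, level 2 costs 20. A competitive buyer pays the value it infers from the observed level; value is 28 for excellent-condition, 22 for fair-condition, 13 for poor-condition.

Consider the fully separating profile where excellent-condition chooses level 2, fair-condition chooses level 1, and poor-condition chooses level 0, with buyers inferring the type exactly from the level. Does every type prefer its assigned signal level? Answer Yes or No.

Separating prices: level 2 → 28, level 1 → 22, level 0 → 13.
excellent-condition (assigned level 2): level 0: 13 − 0 = 13; level 1: 22 − 2 = 20; level 2: 28 − 4 = 24. excellent-condition stays.
fair-condition (assigned level 1): level 0: 13 − 0 = 13; level 1: 22 − 5 = 17; level 2: 28 − 10 = 18. fair-condition prefers level 2.
poor-condition (assigned level 0): level 0: 13 − 0 = 13; level 1: 22 − 10 = 12; level 2: 28 − 20 = 8. poor-condition stays.
At least one type deviates; the separating profile fails.

No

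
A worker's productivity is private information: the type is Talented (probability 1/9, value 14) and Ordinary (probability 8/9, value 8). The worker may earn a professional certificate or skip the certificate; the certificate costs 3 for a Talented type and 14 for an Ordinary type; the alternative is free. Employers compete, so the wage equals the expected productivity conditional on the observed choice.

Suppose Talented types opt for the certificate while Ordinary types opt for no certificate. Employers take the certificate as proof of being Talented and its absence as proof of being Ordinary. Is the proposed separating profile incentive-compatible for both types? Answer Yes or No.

Under these beliefs, the certificate earns wage 14 and no certificate earns wage 8.
Talented: the certificate nets 14 − 3 = 11; no certificate nets 8. Talented prefers the certificate.
Ordinary: the certificate nets 14 − 14 = 0; no certificate nets 8. Ordinary prefers no certificate.
Neither type deviates, so the separating profile is an equilibrium.

Yes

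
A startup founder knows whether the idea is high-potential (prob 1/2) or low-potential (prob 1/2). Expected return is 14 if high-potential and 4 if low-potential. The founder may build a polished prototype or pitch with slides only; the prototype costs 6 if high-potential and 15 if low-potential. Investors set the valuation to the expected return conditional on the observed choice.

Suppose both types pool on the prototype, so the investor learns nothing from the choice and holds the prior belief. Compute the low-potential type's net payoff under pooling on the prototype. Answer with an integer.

-6

Pooled valuation = 1/2·14 + 1/2·4 = 9.
low-potential pays cost 15 for the prototype, so net payoff = 9 − 15 = -6.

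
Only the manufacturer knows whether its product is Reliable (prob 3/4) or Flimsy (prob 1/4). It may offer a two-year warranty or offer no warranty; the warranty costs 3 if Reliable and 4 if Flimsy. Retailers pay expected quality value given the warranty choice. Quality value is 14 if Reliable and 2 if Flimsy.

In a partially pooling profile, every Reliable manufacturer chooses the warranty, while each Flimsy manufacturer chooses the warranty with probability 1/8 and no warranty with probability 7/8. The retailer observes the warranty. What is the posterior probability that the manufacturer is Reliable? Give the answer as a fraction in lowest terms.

24/25

P(the warranty) = (3/4)·1 + (1/4)·(1/8) = 25/32.
By Bayes' rule, P(Reliable | the warranty) = (3/4) / (25/32) = 24/25.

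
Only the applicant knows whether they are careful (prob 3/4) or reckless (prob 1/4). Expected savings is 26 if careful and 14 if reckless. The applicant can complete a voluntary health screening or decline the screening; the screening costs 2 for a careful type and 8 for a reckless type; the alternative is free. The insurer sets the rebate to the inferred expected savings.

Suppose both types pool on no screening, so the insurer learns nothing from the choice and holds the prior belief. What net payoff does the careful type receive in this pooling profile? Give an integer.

23

Pooled rebate = 3/4·26 + 1/4·14 = 23.
careful pays no cost for no screening, so net payoff = 23.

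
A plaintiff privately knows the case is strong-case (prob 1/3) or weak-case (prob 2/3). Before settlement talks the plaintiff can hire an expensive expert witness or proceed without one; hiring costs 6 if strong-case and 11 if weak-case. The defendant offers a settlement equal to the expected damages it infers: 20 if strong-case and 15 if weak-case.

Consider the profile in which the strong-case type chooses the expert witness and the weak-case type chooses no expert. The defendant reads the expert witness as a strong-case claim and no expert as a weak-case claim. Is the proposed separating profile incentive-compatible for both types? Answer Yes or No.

No

Under these beliefs, the expert witness earns settlement 20 and no expert earns settlement 15.
strong-case: the expert witness nets 20 − 6 = 14; no expert nets 15. strong-case would deviate to no expert.
weak-case: the expert witness nets 20 − 11 = 9; no expert nets 15. weak-case prefers no expert.
strong-case has a profitable deviation, so the profile is not an equilibrium.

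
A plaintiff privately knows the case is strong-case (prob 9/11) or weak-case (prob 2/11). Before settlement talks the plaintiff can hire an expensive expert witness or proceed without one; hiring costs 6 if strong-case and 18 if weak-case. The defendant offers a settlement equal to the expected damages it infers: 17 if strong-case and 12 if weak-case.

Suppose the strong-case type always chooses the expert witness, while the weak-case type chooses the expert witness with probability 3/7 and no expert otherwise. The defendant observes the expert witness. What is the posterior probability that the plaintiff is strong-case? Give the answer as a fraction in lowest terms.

P(the expert witness) = (9/11)·1 + (2/11)·(3/7) = 69/77.
By Bayes' rule, P(strong-case | the expert witness) = (9/11) / (69/77) = 21/23.

21/23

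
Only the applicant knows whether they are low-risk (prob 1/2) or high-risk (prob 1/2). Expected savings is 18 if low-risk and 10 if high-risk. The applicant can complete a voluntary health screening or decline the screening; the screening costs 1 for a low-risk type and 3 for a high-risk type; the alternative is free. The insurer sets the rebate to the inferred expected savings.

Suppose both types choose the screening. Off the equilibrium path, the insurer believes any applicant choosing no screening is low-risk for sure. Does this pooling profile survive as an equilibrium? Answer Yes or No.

On path, the insurer holds the prior and pays 1/2·18 + 1/2·10 = 14. Off path (no screening), believing low-risk, it pays 18.
low-risk: the screening nets 14 − 1 = 13; no screening nets 18. low-risk would deviate.
high-risk: the screening nets 14 − 3 = 11; no screening nets 18. high-risk would deviate.
A type deviates, so pooling fails.

No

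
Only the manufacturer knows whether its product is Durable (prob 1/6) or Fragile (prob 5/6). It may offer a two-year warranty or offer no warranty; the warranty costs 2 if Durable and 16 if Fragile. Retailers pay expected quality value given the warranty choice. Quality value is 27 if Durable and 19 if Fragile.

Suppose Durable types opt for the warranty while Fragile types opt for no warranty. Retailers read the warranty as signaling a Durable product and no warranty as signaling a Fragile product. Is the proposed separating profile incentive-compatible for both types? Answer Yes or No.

Under these beliefs, the warranty earns price 27 and no warranty earns price 19.
Durable: the warranty nets 27 − 2 = 25; no warranty nets 19. Durable prefers the warranty.
Fragile: the warranty nets 27 − 16 = 11; no warranty nets 19. Fragile prefers no warranty.
Neither type deviates, so the separating profile is an equilibrium.

Yes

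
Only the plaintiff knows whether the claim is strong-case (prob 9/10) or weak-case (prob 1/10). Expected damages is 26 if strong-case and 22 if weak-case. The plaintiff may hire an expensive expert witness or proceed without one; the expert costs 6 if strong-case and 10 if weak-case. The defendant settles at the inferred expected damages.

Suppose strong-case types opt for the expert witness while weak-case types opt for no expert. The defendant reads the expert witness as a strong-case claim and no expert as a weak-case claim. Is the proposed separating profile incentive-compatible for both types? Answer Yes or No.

No

Under these beliefs, the expert witness earns settlement 26 and no expert earns settlement 22.
strong-case: the expert witness nets 26 − 6 = 20; no expert nets 22. strong-case would deviate to no expert.
weak-case: the expert witness nets 26 − 10 = 16; no expert nets 22. weak-case prefers no expert.
strong-case has a profitable deviation, so the profile is not an equilibrium.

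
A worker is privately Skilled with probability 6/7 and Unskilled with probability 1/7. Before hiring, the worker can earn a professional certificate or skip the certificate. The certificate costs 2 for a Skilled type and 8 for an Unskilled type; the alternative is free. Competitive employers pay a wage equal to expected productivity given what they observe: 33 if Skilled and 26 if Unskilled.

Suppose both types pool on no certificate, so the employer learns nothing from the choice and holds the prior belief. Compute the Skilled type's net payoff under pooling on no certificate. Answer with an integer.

32

Pooled wage = 6/7·33 + 1/7·26 = 32.
Skilled pays no cost for no certificate, so net payoff = 32.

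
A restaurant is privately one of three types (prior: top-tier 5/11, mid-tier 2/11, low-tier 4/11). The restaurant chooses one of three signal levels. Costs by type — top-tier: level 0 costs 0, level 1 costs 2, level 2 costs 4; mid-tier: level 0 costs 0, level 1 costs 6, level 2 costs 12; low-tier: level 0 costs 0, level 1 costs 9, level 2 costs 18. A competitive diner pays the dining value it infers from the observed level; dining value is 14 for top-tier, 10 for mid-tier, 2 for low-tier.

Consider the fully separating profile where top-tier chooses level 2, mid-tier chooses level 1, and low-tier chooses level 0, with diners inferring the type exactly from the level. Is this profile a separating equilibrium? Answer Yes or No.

Separating price premiums: level 2 → 14, level 1 → 10, level 0 → 2.
top-tier (assigned level 2): level 0: 2 − 0 = 2; level 1: 10 − 2 = 8; level 2: 14 − 4 = 10. top-tier stays.
mid-tier (assigned level 1): level 0: 2 − 0 = 2; level 1: 10 − 6 = 4; level 2: 14 − 12 = 2. mid-tier stays.
low-tier (assigned level 0): level 0: 2 − 0 = 2; level 1: 10 − 9 = 1; level 2: 14 − 18 = -4. low-tier stays.
Every type prefers its assigned level; separation holds.

Yes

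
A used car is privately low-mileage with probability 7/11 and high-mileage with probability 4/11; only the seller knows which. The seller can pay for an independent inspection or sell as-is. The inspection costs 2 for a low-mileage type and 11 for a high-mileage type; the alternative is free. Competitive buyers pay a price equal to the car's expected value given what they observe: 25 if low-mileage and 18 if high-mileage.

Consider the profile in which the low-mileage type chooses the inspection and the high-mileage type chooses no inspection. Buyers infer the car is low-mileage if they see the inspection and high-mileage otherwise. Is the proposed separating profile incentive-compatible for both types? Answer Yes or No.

Yes

Under these beliefs, the inspection earns price 25 and no inspection earns price 18.
low-mileage: the inspection nets 25 − 2 = 23; no inspection nets 18. low-mileage prefers the inspection.
high-mileage: the inspection nets 25 − 11 = 14; no inspection nets 18. high-mileage prefers no inspection.
Neither type deviates, so the separating profile is an equilibrium.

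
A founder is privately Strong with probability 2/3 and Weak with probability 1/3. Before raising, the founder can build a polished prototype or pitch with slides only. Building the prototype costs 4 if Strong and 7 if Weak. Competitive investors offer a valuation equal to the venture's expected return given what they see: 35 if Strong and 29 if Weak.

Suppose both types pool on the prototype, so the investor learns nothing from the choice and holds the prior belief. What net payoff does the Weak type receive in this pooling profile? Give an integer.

26

Pooled valuation = 2/3·35 + 1/3·29 = 33.
Weak pays cost 7 for the prototype, so net payoff = 33 − 7 = 26.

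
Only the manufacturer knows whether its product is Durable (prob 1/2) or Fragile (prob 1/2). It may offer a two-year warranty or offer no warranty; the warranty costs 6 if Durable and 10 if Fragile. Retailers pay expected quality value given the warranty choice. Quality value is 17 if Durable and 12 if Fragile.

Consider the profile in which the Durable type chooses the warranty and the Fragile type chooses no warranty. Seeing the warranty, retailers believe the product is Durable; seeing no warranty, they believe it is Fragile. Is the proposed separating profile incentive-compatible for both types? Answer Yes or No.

Under these beliefs, the warranty earns price 17 and no warranty earns price 12.
Durable: the warranty nets 17 − 6 = 11; no warranty nets 12. Durable would deviate to no warranty.
Fragile: the warranty nets 17 − 10 = 7; no warranty nets 12. Fragile prefers no warranty.
Durable has a profitable deviation, so the profile is not an equilibrium.

No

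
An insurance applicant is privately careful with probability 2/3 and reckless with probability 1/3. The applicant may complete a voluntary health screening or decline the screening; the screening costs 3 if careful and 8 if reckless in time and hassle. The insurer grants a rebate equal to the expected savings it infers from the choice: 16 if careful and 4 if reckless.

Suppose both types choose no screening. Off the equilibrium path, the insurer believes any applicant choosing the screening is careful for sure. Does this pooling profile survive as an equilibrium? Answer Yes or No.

No

On path, the insurer holds the prior and pays 2/3·16 + 1/3·4 = 12. Off path (the screening), believing careful, it pays 16.
careful: no screening nets 12; the screening nets 16 − 3 = 13. careful would deviate.
reckless: no screening nets 12; the screening nets 16 − 8 = 8. reckless stays.
A type deviates, so pooling fails.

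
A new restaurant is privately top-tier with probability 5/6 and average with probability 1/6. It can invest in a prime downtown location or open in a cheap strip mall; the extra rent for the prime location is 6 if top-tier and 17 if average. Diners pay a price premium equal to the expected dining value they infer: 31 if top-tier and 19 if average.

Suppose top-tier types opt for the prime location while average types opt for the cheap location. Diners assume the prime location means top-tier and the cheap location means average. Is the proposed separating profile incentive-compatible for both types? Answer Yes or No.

Under these beliefs, the prime location earns price premium 31 and the cheap location earns price premium 19.
top-tier: the prime location nets 31 − 6 = 25; the cheap location nets 19. top-tier prefers the prime location.
average: the prime location nets 31 − 17 = 14; the cheap location nets 19. average prefers the cheap location.
Neither type deviates, so the separating profile is an equilibrium.

Yes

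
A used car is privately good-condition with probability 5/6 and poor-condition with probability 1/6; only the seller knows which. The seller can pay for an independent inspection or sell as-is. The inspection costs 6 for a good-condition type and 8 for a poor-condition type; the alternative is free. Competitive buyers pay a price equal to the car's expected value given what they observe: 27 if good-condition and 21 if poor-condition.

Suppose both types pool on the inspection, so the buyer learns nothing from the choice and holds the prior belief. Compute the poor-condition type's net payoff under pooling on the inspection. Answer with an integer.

18

Pooled price = 5/6·27 + 1/6·21 = 26.
poor-condition pays cost 8 for the inspection, so net payoff = 26 − 8 = 18.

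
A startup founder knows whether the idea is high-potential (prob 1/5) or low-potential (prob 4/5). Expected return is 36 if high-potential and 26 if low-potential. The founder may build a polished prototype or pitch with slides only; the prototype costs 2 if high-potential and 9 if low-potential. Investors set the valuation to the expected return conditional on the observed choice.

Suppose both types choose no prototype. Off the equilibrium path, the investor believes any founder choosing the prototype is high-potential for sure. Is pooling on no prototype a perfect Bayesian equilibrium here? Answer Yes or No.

No

On path, the investor holds the prior and pays 1/5·36 + 4/5·26 = 28. Off path (the prototype), believing high-potential, it pays 36.
high-potential: no prototype nets 28; the prototype nets 36 − 2 = 34. high-potential would deviate.
low-potential: no prototype nets 28; the prototype nets 36 − 9 = 27. low-potential stays.
A type deviates, so pooling fails.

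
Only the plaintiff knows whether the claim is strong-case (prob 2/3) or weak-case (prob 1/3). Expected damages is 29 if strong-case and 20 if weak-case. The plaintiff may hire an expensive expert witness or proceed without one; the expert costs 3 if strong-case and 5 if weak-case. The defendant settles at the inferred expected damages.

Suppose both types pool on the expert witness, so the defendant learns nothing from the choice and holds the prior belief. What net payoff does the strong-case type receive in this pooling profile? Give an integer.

23

Pooled settlement = 2/3·29 + 1/3·20 = 26.
strong-case pays cost 3 for the expert witness, so net payoff = 26 − 3 = 23.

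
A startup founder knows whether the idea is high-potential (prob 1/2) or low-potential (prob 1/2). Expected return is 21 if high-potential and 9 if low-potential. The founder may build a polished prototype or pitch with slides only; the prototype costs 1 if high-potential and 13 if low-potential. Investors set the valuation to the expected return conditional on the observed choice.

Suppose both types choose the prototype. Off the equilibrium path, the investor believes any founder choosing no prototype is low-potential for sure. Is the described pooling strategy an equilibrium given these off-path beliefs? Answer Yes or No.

No

On path, the investor holds the prior and pays 1/2·21 + 1/2·9 = 15. Off path (no prototype), believing low-potential, it pays 9.
high-potential: the prototype nets 15 − 1 = 14; no prototype nets 9. high-potential stays.
low-potential: the prototype nets 15 − 13 = 2; no prototype nets 9. low-potential would deviate.
A type deviates, so pooling fails.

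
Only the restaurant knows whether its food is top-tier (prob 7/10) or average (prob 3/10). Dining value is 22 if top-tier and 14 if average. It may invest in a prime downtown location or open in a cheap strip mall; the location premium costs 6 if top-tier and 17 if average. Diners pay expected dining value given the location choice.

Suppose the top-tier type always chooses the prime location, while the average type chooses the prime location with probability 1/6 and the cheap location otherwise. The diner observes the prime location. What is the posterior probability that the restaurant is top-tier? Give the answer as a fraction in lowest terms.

P(the prime location) = (7/10)·1 + (3/10)·(1/6) = 3/4.
By Bayes' rule, P(top-tier | the prime location) = (7/10) / (3/4) = 14/15.

14/15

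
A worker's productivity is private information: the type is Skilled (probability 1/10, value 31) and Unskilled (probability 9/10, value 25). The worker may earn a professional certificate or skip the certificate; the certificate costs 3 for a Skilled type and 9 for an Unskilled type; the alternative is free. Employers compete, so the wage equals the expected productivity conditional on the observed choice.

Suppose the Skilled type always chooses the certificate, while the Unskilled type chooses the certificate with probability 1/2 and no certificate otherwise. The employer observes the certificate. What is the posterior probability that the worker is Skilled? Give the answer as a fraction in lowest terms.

P(the certificate) = (1/10)·1 + (9/10)·(1/2) = 11/20.
By Bayes' rule, P(Skilled | the certificate) = (1/10) / (11/20) = 2/11.

2/11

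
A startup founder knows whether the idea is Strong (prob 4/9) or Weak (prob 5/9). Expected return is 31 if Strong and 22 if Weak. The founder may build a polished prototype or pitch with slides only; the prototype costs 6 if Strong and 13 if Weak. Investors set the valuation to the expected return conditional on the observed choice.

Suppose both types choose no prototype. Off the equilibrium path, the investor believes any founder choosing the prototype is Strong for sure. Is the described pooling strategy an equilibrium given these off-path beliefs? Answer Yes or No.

Yes

On path, the investor holds the prior and pays 4/9·31 + 5/9·22 = 26. Off path (the prototype), believing Strong, it pays 31.
Strong: no prototype nets 26; the prototype nets 31 − 6 = 25. Strong stays.
Weak: no prototype nets 26; the prototype nets 31 − 13 = 18. Weak stays.
No type deviates, so pooling is sustained.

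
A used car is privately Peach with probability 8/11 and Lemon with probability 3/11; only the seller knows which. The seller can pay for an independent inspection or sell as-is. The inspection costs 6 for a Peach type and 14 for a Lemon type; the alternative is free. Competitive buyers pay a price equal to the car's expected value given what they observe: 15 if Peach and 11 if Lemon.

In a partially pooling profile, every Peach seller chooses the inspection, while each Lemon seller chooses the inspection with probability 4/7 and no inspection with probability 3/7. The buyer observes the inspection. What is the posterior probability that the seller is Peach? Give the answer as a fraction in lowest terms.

P(the inspection) = (8/11)·1 + (3/11)·(4/7) = 68/77.
By Bayes' rule, P(Peach | the inspection) = (8/11) / (68/77) = 14/17.

14/17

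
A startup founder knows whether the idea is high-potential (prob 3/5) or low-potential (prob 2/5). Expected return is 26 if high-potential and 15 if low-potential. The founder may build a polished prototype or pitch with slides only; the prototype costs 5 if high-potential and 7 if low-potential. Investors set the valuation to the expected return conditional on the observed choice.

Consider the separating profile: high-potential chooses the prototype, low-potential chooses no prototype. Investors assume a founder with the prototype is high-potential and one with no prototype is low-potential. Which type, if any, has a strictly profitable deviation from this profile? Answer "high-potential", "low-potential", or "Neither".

The prototype pays 26; no prototype pays 15.
high-potential: assigned the prototype, nets 26 − 5 = 21; deviating to no prototype nets 15.
low-potential: assigned no prototype, nets 15; deviating to the prototype nets 26 − 7 = 19.
The low-potential type gains 4 by deviating.

low-potential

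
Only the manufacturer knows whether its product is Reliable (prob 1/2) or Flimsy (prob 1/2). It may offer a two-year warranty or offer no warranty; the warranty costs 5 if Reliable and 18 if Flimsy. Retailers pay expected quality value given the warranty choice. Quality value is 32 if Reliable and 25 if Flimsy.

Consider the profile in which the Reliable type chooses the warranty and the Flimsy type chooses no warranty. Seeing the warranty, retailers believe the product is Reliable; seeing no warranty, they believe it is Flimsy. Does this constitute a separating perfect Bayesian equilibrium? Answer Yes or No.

Yes

Under these beliefs, the warranty earns price 32 and no warranty earns price 25.
Reliable: the warranty nets 32 − 5 = 27; no warranty nets 25. Reliable prefers the warranty.
Flimsy: the warranty nets 32 − 18 = 14; no warranty nets 25. Flimsy prefers no warranty.
Neither type deviates, so the separating profile is an equilibrium.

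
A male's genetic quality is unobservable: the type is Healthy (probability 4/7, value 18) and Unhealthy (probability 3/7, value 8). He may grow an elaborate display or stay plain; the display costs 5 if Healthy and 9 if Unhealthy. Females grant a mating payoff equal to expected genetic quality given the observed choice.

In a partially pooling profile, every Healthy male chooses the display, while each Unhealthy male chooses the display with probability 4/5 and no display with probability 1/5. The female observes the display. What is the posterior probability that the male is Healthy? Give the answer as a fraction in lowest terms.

P(the display) = (4/7)·1 + (3/7)·(4/5) = 32/35.
By Bayes' rule, P(Healthy | the display) = (4/7) / (32/35) = 5/8.

5/8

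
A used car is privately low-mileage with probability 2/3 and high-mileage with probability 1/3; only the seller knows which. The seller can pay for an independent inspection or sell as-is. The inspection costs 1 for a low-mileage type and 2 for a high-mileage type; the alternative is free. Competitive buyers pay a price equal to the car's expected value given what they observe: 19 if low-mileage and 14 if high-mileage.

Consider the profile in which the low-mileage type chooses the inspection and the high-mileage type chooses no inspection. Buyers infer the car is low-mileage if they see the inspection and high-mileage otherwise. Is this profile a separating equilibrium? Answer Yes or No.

Under these beliefs, the inspection earns price 19 and no inspection earns price 14.
low-mileage: the inspection nets 19 − 1 = 18; no inspection nets 14. low-mileage prefers the inspection.
high-mileage: the inspection nets 19 − 2 = 17; no inspection nets 14. high-mileage would deviate to the inspection.
high-mileage has a profitable deviation, so the profile is not an equilibrium.

No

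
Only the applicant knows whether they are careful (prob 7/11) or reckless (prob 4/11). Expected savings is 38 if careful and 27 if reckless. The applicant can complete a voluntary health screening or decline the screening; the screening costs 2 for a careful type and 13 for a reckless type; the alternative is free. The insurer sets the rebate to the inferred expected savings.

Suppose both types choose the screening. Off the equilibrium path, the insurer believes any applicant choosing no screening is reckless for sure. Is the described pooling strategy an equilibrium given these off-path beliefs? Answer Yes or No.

No

On path, the insurer holds the prior and pays 7/11·38 + 4/11·27 = 34. Off path (no screening), believing reckless, it pays 27.
careful: the screening nets 34 − 2 = 32; no screening nets 27. careful stays.
reckless: the screening nets 34 − 13 = 21; no screening nets 27. reckless would deviate.
A type deviates, so pooling fails.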